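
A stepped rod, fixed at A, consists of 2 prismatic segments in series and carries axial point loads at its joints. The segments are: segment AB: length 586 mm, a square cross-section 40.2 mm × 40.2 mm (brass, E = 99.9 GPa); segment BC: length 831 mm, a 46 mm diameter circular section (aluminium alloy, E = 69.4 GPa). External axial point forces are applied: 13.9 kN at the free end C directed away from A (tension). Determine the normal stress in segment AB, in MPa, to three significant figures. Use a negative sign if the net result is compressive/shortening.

Internal axial forces (sectioning from the free end, tension +): N_BC = 13.9 kN, N_AB = 13.9 kN.
A_AB = 1616 mm².
σ_AB = N_AB/A_AB = 13900/1616 = 8.601 MPa.

8.60 MPa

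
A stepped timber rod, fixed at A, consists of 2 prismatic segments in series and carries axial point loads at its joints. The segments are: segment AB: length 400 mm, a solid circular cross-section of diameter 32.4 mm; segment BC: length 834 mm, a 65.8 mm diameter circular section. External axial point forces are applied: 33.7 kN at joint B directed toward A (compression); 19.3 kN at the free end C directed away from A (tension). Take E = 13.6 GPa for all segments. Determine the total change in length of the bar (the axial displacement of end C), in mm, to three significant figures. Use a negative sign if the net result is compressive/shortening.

Internal axial forces (sectioning from the free end, tension +): N_BC = 19.3 kN, N_AB = -14.4 kN.
A_AB = 824.5 mm².
A_BC = 3400 mm².
δ_AB = -14400·400/(824.5·13600) = -0.5137 mm
δ_BC = 19300·834/(3400·13600) = 0.3481 mm
δ = Σδ_i = -0.1656 mm.

-0.166 mm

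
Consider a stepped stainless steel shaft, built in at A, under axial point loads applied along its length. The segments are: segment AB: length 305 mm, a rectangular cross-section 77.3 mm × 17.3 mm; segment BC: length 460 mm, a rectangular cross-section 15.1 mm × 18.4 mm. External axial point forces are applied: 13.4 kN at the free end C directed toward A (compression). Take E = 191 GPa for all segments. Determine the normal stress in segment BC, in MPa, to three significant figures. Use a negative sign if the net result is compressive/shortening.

Internal axial forces (sectioning from the free end, tension +): N_BC = -13.4 kN, N_AB = -13.4 kN.
A_BC = 277.8 mm².
σ_BC = N_BC/A_BC = -13400/277.8 = -48.23 MPa.

-48.2 MPa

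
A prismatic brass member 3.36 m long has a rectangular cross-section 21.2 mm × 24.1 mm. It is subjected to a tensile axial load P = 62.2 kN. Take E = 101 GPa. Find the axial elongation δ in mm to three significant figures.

4.05 mm

A = 510.9 mm².
δ_mech = NL/(AE) = 62200·3360/(510.9·101000) = 4.05 mm.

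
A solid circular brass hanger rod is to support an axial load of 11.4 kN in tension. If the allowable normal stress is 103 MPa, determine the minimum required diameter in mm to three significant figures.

11.9 mm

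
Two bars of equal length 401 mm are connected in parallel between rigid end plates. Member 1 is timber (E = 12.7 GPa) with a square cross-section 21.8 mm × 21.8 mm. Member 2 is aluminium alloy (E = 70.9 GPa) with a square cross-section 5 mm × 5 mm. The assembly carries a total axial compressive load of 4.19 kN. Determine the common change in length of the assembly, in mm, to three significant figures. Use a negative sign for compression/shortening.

A_1 = 475.2 mm².
A_2 = 25 mm².
Equal strain + equilibrium ⇒ each member carries load in proportion to AE: A₁E₁ = 6036000 N, A₂E₂ = 1772000 N, ΣAE = 7808000 N.
δ = PL/ΣAE = -4190·401/7808000 = -0.2152 mm.

-0.215 mm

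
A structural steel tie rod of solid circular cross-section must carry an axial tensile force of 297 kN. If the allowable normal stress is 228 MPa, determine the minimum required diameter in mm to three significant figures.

40.7 mm

Required area A ≥ P/σ_allow = 297000/228 = 1303 mm².
For a solid circular section, d ≥ √(4A/π) = 40.73 mm.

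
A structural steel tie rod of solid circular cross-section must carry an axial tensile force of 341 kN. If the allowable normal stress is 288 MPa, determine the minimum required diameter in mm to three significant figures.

Required area A ≥ P/σ_allow = 341000/288 = 1184 mm².
For a solid circular section, d ≥ √(4A/π) = 38.83 mm.

38.8 mm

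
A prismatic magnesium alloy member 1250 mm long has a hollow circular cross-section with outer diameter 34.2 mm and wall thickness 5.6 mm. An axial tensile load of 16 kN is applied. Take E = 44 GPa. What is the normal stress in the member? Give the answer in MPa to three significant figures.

31.8 MPa

A = 503.2 mm².
σ = N/A = 16000/503.2 = 31.8 MPa.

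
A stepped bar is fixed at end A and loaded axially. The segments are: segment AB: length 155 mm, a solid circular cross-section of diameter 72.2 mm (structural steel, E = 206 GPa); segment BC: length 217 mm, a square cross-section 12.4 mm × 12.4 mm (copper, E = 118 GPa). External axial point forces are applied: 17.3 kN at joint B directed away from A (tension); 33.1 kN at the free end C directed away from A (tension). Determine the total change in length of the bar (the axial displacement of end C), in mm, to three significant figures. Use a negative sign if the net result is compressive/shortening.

Internal axial forces (sectioning from the free end, tension +): N_BC = 33.1 kN, N_AB = 50.4 kN.
A_AB = 4094 mm².
A_BC = 153.8 mm².
δ_AB = 50400·155/(4094·206000) = 0.009263 mm
δ_BC = 33100·217/(153.8·118000) = 0.3959 mm
δ = Σδ_i = 0.4051 mm.

0.405 mm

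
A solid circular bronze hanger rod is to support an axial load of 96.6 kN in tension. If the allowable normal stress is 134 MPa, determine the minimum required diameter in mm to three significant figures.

30.3 mm

Required area A ≥ P/σ_allow = 96600/134 = 720.9 mm².
For a solid circular section, d ≥ √(4A/π) = 30.3 mm.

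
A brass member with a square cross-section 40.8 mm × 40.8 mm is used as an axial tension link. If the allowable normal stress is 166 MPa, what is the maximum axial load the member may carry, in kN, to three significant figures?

276 kN

A = 1665 mm².
P_max = σ_allow · A = 166 · 1665 = 276300 N = 276.3 kN.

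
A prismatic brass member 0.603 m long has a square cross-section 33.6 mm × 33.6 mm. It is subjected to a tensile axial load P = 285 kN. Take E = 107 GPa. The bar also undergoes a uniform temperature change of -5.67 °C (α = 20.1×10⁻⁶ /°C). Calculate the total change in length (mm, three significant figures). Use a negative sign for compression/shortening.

1.35 mm

A = 1129 mm².
δ_mech = NL/(AE) = 285000·603/(1129·107000) = 1.423 mm.
δ_thermal = αLΔT = 20.1e-6·603·-5.67 = -0.06872 mm.
δ = δ_mech + δ_thermal = 1.354 mm.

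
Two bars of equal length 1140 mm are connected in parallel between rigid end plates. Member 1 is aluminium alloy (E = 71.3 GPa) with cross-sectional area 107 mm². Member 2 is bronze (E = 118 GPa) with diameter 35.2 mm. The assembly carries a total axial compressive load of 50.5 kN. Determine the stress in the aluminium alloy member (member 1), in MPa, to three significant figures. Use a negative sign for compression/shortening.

-29.4 MPa

A_2 = 973.1 mm².
Equal strain + equilibrium ⇒ each member carries load in proportion to AE: A₁E₁ = 7629000 N, A₂E₂ = 114800000 N, ΣAE = 122500000 N.
σ₁ = P·E₁/ΣAE = -50500·71300/122500000 = -29.4 MPa.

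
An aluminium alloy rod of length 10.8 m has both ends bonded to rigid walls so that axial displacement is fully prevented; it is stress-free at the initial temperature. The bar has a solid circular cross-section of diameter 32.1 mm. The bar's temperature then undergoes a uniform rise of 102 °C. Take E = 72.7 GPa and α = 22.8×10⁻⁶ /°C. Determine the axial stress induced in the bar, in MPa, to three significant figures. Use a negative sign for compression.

-169 MPa

Free thermal expansion αLΔT = 22.8e-6 · 10800 · 102 = 25.12 mm.
The walls impose strain ε = −(25.12)/10800 = -2.3256e-03; σ = Eε = 72700 · -2.3256e-03 = -169.1 MPa.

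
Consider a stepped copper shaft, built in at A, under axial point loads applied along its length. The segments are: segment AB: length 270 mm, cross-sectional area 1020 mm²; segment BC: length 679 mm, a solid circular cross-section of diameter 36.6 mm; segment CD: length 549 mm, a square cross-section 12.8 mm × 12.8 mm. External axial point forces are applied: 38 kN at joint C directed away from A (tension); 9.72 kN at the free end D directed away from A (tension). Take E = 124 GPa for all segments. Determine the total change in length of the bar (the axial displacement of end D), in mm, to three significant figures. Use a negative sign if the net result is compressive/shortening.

Internal axial forces (sectioning from the free end, tension +): N_CD = 9.72 kN, N_BC = 47.72 kN, N_AB = 47.72 kN.
A_BC = 1052 mm².
A_CD = 163.8 mm².
δ_AB = 47720·270/(1020·124000) = 0.1019 mm
δ_BC = 47720·679/(1052·124000) = 0.2484 mm
δ_CD = 9720·549/(163.8·124000) = 0.2627 mm
δ = Σδ_i = 0.6129 mm.

0.613 mm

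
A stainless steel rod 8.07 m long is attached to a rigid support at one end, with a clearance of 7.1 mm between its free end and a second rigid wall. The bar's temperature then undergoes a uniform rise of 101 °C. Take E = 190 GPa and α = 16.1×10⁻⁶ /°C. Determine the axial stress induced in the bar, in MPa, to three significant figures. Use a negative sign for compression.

Free thermal expansion αLΔT = 16.1e-6 · 8070 · 101 = 13.12 mm.
The walls engage after the gap closes; constrained expansion = 13.12 − 7.1 = 6.023 mm.
The walls impose strain ε = −(6.023)/8070 = -7.4630e-04; σ = Eε = 190000 · -7.4630e-04 = -141.8 MPa.

-142 MPa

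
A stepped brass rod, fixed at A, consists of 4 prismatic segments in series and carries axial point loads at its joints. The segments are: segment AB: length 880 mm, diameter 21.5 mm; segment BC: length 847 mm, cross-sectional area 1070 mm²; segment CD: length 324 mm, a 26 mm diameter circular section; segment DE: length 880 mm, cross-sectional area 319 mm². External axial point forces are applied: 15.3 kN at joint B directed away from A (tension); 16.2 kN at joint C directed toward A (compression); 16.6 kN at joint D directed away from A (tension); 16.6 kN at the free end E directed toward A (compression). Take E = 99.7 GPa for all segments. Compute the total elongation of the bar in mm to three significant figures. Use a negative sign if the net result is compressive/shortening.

Internal axial forces (sectioning from the free end, tension +): N_DE = -16.6 kN, N_CD = 0 kN, N_BC = -16.2 kN, N_AB = -0.9 kN.
A_AB = 363.1 mm².
A_CD = 530.9 mm².
δ_AB = -900·880/(363.1·99700) = -0.02188 mm
δ_BC = -16200·847/(1070·99700) = -0.1286 mm
δ_CD = 0·324/(530.9·99700) = 0 mm
δ_DE = -16600·880/(319·99700) = -0.4593 mm
δ = Σδ_i = -0.6098 mm.

-0.610 mm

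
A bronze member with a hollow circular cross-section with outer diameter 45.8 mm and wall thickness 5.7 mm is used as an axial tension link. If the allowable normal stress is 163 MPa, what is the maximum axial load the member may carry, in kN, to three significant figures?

117 kN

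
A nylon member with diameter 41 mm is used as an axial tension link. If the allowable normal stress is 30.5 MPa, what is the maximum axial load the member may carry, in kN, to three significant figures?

40.3 kN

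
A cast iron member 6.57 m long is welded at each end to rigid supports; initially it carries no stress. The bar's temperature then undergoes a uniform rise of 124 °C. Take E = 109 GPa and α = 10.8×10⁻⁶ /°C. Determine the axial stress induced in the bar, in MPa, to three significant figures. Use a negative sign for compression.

-146 MPa

Free thermal expansion αLΔT = 10.8e-6 · 6570 · 124 = 8.799 mm.
The walls impose strain ε = −(8.799)/6570 = -1.3392e-03; σ = Eε = 109000 · -1.3392e-03 = -146 MPa.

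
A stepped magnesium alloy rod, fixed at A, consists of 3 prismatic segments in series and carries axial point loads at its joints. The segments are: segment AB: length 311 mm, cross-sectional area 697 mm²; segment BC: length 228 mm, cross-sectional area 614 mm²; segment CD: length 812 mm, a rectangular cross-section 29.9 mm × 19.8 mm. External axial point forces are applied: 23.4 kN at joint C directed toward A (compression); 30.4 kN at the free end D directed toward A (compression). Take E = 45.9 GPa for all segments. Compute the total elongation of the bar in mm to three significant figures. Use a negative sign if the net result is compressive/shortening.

Internal axial forces (sectioning from the free end, tension +): N_CD = -30.4 kN, N_BC = -53.8 kN, N_AB = -53.8 kN.
A_CD = 592 mm².
δ_AB = -53800·311/(697·45900) = -0.523 mm
δ_BC = -53800·228/(614·45900) = -0.4352 mm
δ_CD = -30400·812/(592·45900) = -0.9084 mm
δ = Σδ_i = -1.867 mm.

-1.87 mm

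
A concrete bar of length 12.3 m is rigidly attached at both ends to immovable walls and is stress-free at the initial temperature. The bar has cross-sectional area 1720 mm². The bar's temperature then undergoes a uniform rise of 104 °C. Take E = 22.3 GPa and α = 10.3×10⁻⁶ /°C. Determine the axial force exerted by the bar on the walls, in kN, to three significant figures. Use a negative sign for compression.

-41.1 kN

Free thermal expansion αLΔT = 10.3e-6 · 12300 · 104 = 13.18 mm.
The walls impose strain ε = −(13.18)/12300 = -1.0712e-03; σ = Eε = 22300 · -1.0712e-03 = -23.89 MPa.
Wall reaction R = σ·A = -23.89·1720 = -41090 N = -41.09 kN.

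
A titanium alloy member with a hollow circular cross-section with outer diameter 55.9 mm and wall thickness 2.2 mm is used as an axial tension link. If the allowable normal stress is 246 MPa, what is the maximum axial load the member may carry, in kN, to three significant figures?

91.3 kN

A = 371.1 mm².
P_max = σ_allow · A = 246 · 371.1 = 91300 N = 91.3 kN.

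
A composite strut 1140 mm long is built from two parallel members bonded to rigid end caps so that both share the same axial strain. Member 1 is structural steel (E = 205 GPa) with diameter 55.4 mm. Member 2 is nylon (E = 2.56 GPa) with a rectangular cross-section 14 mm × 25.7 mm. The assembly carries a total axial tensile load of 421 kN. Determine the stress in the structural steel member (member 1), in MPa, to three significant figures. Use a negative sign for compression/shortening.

174 MPa

A_1 = 2411 mm².
A_2 = 359.8 mm².
Equal strain + equilibrium ⇒ each member carries load in proportion to AE: A₁E₁ = 494200000 N, A₂E₂ = 921100 N, ΣAE = 495100000 N.
σ₁ = P·E₁/ΣAE = 421000·205000/495100000 = 174.3 MPa.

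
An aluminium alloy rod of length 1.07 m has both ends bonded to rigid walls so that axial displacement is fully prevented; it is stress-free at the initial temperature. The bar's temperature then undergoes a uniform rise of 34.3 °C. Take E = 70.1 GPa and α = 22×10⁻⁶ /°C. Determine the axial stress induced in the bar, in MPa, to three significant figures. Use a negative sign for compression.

Free thermal expansion αLΔT = 22e-6 · 1070 · 34.3 = 0.8074 mm.
The walls impose strain ε = −(0.8074)/1070 = -7.5460e-04; σ = Eε = 70100 · -7.5460e-04 = -52.9 MPa.

-52.9 MPa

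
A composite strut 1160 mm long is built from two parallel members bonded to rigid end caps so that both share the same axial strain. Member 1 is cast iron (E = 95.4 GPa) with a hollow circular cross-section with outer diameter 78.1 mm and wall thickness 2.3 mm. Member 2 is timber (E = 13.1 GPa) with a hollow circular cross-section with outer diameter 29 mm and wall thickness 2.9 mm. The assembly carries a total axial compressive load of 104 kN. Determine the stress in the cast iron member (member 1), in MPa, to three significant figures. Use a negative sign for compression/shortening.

-179 MPa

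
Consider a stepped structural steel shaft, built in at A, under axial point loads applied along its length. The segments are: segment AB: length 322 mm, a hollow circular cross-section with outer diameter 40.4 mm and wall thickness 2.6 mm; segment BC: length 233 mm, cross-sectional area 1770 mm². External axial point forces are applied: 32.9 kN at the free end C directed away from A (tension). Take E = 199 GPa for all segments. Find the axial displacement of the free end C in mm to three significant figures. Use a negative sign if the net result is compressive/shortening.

0.194 mm

Internal axial forces (sectioning from the free end, tension +): N_BC = 32.9 kN, N_AB = 32.9 kN.
A_AB = 308.8 mm².
δ_AB = 32900·322/(308.8·199000) = 0.1724 mm
δ_BC = 32900·233/(1770·199000) = 0.02176 mm
δ = Σδ_i = 0.1942 mm.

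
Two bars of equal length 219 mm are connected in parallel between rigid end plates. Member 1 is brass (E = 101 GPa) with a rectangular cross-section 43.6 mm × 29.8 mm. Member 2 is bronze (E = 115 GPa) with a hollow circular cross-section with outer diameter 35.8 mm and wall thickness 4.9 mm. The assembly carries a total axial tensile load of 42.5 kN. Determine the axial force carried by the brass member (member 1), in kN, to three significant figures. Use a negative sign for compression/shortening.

A_1 = 1299 mm².
A_2 = 475.7 mm².
Equal strain + equilibrium ⇒ each member carries load in proportion to AE: A₁E₁ = 131200000 N, A₂E₂ = 54700000 N, ΣAE = 185900000 N.
F₁ = P·A₁E₁/ΣAE = 42500·131200000/185900000 = 30000 N.

30.0 kN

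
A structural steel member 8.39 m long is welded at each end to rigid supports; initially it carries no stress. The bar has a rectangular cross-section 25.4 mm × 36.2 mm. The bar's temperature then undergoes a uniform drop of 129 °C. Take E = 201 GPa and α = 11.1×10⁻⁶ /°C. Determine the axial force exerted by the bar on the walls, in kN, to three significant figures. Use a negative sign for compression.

265 kN

Free thermal expansion αLΔT = 11.1e-6 · 8390 · -129 = -12.01 mm.
The walls impose strain ε = −(-12.01)/8390 = 1.4319e-03; σ = Eε = 201000 · 1.4319e-03 = 287.8 MPa.
Wall reaction R = σ·A = 287.8·919.5 = 264600 N = 264.6 kN.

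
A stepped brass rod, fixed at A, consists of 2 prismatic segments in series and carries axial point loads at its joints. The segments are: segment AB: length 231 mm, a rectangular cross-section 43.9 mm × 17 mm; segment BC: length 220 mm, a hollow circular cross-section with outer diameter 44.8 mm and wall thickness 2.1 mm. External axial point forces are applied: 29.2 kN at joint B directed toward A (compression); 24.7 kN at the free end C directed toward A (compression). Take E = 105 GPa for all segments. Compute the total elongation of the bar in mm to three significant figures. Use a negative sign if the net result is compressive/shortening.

-0.343 mm

Internal axial forces (sectioning from the free end, tension +): N_BC = -24.7 kN, N_AB = -53.9 kN.
A_AB = 746.3 mm².
A_BC = 281.7 mm².
δ_AB = -53900·231/(746.3·105000) = -0.1589 mm
δ_BC = -24700·220/(281.7·105000) = -0.1837 mm
δ = Σδ_i = -0.3426 mm.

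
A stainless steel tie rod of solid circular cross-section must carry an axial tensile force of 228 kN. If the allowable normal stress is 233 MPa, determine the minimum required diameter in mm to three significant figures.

Required area A ≥ P/σ_allow = 228000/233 = 978.5 mm².
For a solid circular section, d ≥ √(4A/π) = 35.3 mm.

35.3 mm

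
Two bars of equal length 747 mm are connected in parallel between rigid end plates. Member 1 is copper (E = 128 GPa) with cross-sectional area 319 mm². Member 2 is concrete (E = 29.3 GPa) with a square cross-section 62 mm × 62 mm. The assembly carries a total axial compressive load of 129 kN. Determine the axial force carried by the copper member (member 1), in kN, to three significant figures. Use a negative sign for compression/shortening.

A_2 = 3844 mm².
Equal strain + equilibrium ⇒ each member carries load in proportion to AE: A₁E₁ = 40830000 N, A₂E₂ = 112600000 N, ΣAE = 153500000 N.
F₁ = P·A₁E₁/ΣAE = -129000·40830000/153500000 = -34320 N.

-34.3 kN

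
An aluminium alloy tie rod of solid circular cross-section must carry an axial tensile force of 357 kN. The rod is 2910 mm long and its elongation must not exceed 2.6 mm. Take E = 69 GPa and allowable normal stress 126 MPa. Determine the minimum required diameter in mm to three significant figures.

85.9 mm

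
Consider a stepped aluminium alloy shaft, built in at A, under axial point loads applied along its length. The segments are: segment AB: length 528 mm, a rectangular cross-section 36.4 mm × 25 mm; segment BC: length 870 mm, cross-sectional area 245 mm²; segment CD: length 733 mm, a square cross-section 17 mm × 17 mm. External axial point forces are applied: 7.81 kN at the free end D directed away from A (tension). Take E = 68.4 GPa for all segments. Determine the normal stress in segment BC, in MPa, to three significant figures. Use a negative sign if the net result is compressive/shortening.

31.9 MPa

Internal axial forces (sectioning from the free end, tension +): N_CD = 7.81 kN, N_BC = 7.81 kN, N_AB = 7.81 kN.
σ_BC = N_BC/A_BC = 7810/245 = 31.88 MPa.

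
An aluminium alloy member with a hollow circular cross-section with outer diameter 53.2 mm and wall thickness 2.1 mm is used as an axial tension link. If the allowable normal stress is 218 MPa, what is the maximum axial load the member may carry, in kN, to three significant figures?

A = 337.1 mm².
P_max = σ_allow · A = 218 · 337.1 = 73490 N = 73.49 kN.

73.5 kN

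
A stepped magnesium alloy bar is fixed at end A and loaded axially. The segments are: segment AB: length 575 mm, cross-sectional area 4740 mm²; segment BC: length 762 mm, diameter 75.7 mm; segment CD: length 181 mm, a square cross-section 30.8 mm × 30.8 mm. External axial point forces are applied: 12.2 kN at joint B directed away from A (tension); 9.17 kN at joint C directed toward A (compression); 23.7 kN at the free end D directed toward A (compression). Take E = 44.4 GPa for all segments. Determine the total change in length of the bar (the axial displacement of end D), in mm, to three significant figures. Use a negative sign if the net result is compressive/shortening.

-0.284 mm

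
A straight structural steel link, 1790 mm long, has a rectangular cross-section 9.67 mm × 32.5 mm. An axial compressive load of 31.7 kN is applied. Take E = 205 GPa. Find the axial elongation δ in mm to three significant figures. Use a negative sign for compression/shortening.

A = 314.3 mm².
δ_mech = NL/(AE) = -31700·1790/(314.3·205000) = -0.8807 mm.

-0.881 mm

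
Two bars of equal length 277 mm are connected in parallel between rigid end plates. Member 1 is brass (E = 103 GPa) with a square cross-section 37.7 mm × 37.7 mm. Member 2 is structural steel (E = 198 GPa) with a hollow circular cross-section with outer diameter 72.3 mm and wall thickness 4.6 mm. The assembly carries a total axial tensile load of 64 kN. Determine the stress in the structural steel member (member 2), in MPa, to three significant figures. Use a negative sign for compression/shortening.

37.3 MPa

A_1 = 1421 mm².
A_2 = 978.4 mm².
Equal strain + equilibrium ⇒ each member carries load in proportion to AE: A₁E₁ = 146400000 N, A₂E₂ = 193700000 N, ΣAE = 340100000 N.
σ₂ = P·E₂/ΣAE = 64000·198000/340100000 = 37.26 MPa.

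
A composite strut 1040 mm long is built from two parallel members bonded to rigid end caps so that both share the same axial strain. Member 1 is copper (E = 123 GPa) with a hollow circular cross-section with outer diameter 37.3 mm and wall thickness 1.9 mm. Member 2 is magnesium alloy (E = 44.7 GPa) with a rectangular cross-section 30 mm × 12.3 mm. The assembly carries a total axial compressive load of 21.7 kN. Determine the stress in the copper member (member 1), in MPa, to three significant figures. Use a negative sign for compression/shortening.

-62.8 MPa

A_1 = 211.3 mm².
A_2 = 369 mm².
Equal strain + equilibrium ⇒ each member carries load in proportion to AE: A₁E₁ = 25990000 N, A₂E₂ = 16490000 N, ΣAE = 42480000 N.
σ₁ = P·E₁/ΣAE = -21700·123000/42480000 = -62.83 MPa.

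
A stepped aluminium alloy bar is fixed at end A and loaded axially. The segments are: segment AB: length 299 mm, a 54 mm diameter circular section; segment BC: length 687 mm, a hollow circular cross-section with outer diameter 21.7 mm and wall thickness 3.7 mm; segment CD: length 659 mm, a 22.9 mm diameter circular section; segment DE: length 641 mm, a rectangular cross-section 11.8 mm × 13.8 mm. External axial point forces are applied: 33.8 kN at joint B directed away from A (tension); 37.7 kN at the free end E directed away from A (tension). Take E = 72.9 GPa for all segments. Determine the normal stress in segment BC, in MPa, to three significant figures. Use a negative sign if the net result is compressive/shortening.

180 MPa

Internal axial forces (sectioning from the free end, tension +): N_DE = 37.7 kN, N_CD = 37.7 kN, N_BC = 37.7 kN, N_AB = 71.5 kN.
A_BC = 209.2 mm².
σ_BC = N_BC/A_BC = 37700/209.2 = 180.2 MPa.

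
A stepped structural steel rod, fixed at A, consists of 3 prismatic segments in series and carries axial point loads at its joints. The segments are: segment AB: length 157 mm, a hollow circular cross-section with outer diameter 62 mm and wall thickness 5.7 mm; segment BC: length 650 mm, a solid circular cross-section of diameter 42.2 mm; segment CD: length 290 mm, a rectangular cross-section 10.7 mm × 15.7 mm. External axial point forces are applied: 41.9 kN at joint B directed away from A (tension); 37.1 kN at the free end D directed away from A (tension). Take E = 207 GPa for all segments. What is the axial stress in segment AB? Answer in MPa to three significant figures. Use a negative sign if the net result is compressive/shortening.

78.4 MPa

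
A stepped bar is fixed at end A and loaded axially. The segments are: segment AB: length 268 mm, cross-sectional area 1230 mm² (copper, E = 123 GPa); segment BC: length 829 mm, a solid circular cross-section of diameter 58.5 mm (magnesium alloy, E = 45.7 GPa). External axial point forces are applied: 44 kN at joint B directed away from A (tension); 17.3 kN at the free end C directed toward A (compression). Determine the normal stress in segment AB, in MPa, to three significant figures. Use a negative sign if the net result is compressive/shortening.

21.7 MPa

Internal axial forces (sectioning from the free end, tension +): N_BC = -17.3 kN, N_AB = 26.7 kN.
σ_AB = N_AB/A_AB = 26700/1230 = 21.71 MPa.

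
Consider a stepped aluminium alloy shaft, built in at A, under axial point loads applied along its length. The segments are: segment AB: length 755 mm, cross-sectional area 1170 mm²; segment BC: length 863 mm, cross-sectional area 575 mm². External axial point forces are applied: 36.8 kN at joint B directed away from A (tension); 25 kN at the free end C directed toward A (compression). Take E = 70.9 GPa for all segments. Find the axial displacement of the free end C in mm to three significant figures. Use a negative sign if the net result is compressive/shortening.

-0.422 mm

Internal axial forces (sectioning from the free end, tension +): N_BC = -25 kN, N_AB = 11.8 kN.
δ_AB = 11800·755/(1170·70900) = 0.1074 mm
δ_BC = -25000·863/(575·70900) = -0.5292 mm
δ = Σδ_i = -0.4218 mm.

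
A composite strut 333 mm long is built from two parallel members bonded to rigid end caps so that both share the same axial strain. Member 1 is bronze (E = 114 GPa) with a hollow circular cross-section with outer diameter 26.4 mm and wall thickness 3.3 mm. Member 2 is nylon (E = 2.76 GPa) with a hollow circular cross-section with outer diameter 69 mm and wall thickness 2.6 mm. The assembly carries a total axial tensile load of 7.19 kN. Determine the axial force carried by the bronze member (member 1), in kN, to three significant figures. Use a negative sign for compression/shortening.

6.82 kN

A_1 = 239.5 mm².
A_2 = 542.4 mm².
Equal strain + equilibrium ⇒ each member carries load in proportion to AE: A₁E₁ = 27300000 N, A₂E₂ = 1497000 N, ΣAE = 28800000 N.
F₁ = P·A₁E₁/ΣAE = 7190·27300000/28800000 = 6816 N.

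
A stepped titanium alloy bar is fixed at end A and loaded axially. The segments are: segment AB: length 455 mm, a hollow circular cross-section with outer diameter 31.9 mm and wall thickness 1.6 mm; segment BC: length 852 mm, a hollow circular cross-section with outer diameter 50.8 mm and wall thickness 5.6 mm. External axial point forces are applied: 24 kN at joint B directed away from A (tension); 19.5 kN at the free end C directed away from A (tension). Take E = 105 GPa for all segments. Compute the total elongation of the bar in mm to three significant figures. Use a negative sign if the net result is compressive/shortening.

Internal axial forces (sectioning from the free end, tension +): N_BC = 19.5 kN, N_AB = 43.5 kN.
A_AB = 152.3 mm².
A_BC = 795.2 mm².
δ_AB = 43500·455/(152.3·105000) = 1.238 mm
δ_BC = 19500·852/(795.2·105000) = 0.199 mm
δ = Σδ_i = 1.437 mm.

1.44 mm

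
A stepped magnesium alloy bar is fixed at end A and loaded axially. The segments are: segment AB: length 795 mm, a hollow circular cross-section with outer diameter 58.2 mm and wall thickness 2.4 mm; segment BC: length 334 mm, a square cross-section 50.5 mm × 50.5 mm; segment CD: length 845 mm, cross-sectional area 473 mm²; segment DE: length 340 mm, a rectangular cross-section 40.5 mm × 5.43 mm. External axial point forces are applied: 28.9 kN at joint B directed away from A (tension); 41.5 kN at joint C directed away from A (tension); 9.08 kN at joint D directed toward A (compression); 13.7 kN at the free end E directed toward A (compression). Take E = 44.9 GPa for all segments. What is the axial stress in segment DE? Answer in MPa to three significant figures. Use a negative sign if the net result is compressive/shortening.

-62.3 MPa

Internal axial forces (sectioning from the free end, tension +): N_DE = -13.7 kN, N_CD = -22.78 kN, N_BC = 18.72 kN, N_AB = 47.62 kN.
A_DE = 219.9 mm².
σ_DE = N_DE/A_DE = -13700/219.9 = -62.3 MPa.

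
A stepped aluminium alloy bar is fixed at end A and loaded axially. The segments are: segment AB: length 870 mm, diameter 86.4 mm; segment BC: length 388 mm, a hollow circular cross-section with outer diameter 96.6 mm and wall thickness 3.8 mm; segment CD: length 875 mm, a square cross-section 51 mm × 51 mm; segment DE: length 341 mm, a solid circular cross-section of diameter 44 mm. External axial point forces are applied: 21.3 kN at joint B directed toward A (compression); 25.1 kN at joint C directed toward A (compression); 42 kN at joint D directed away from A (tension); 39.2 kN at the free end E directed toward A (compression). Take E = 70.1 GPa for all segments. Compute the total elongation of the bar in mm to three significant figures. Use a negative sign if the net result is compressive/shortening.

Internal axial forces (sectioning from the free end, tension +): N_DE = -39.2 kN, N_CD = 2.8 kN, N_BC = -22.3 kN, N_AB = -43.6 kN.
A_AB = 5863 mm².
A_BC = 1108 mm².
A_CD = 2601 mm².
A_DE = 1521 mm².
δ_AB = -43600·870/(5863·70100) = -0.09229 mm
δ_BC = -22300·388/(1108·70100) = -0.1114 mm
δ_CD = 2800·875/(2601·70100) = 0.01344 mm
δ_DE = -39200·341/(1521·70100) = -0.1254 mm
δ = Σδ_i = -0.3157 mm.

-0.316 mm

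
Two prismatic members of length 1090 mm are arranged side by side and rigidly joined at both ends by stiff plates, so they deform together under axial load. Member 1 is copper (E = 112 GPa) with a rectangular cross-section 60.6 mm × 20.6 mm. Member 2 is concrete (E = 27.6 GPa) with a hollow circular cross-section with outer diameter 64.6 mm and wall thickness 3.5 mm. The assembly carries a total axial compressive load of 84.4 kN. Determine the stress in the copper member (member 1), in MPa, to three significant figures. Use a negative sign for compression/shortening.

A_1 = 1248 mm².
A_2 = 671.8 mm².
Equal strain + equilibrium ⇒ each member carries load in proportion to AE: A₁E₁ = 139800000 N, A₂E₂ = 18540000 N, ΣAE = 158400000 N.
σ₁ = P·E₁/ΣAE = -84400·112000/158400000 = -59.69 MPa.

-59.7 MPa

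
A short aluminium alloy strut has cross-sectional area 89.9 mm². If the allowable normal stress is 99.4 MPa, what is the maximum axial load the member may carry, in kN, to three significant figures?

P_max = σ_allow · A = 99.4 · 89.9 = 8936 N = 8.936 kN.

8.94 kN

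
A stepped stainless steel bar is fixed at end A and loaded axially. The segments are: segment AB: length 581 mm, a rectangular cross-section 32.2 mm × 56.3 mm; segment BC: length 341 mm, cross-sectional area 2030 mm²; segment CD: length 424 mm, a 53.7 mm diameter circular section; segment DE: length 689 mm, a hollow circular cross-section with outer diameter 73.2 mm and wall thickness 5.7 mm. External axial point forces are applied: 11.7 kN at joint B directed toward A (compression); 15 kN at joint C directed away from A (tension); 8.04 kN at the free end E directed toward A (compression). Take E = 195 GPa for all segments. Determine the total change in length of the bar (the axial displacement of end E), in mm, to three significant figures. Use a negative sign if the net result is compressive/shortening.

-0.0330 mm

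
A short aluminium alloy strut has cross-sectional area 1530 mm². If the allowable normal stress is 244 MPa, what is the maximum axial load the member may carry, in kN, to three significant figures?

373 kN

P_max = σ_allow · A = 244 · 1530 = 373300 N = 373.3 kN.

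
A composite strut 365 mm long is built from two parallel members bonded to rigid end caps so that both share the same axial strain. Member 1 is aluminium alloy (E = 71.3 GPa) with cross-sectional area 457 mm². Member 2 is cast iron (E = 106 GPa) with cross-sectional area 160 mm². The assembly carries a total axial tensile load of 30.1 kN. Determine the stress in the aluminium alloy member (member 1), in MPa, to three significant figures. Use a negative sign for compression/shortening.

Equal strain + equilibrium ⇒ each member carries load in proportion to AE: A₁E₁ = 32580000 N, A₂E₂ = 16960000 N, ΣAE = 49540000 N.
σ₁ = P·E₁/ΣAE = 30100·71300/49540000 = 43.32 MPa.

43.3 MPa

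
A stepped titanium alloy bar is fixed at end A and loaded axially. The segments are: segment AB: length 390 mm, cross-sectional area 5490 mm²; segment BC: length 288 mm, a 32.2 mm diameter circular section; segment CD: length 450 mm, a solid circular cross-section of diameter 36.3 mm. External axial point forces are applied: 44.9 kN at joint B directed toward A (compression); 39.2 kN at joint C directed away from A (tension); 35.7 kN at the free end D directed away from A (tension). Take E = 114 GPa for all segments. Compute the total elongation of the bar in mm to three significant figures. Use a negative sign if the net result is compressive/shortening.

0.387 mm

Internal axial forces (sectioning from the free end, tension +): N_CD = 35.7 kN, N_BC = 74.9 kN, N_AB = 30 kN.
A_BC = 814.3 mm².
A_CD = 1035 mm².
δ_AB = 30000·390/(5490·114000) = 0.01869 mm
δ_BC = 74900·288/(814.3·114000) = 0.2324 mm
δ_CD = 35700·450/(1035·114000) = 0.1362 mm
δ = Σδ_i = 0.3872 mm.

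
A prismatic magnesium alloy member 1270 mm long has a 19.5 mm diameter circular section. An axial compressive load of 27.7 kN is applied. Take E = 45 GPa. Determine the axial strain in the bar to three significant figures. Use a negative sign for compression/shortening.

A = 298.6 mm².
σ = N/A = -92.75 MPa; ε = σ/E = -92.75/45000 = -2.061e-03.

-0.00206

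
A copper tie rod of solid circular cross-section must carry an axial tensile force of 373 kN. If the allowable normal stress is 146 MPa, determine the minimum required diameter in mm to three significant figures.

Required area A ≥ P/σ_allow = 373000/146 = 2555 mm².
For a solid circular section, d ≥ √(4A/π) = 57.03 mm.

57.0 mm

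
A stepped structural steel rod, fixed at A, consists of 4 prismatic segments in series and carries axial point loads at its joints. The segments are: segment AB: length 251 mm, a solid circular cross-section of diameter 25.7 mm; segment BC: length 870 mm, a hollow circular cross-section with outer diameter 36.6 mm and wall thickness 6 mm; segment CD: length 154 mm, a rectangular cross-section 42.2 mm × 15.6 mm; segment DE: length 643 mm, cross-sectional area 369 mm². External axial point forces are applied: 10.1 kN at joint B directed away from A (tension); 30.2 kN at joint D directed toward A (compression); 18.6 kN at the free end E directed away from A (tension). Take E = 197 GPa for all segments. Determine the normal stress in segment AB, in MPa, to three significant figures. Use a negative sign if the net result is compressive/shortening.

-2.89 MPa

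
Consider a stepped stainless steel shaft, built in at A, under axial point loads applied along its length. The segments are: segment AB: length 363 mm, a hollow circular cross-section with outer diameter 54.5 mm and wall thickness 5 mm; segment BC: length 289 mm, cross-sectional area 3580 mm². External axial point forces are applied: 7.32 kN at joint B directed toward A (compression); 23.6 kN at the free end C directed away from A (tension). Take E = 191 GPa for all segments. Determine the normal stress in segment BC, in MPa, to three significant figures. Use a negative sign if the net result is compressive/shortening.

6.59 MPa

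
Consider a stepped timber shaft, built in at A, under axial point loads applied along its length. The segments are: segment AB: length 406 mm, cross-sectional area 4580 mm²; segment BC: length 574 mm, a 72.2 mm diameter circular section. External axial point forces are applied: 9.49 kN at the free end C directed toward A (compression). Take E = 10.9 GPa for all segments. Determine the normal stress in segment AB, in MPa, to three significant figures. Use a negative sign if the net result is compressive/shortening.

-2.07 MPa

Internal axial forces (sectioning from the free end, tension +): N_BC = -9.49 kN, N_AB = -9.49 kN.
σ_AB = N_AB/A_AB = -9490/4580 = -2.072 MPa.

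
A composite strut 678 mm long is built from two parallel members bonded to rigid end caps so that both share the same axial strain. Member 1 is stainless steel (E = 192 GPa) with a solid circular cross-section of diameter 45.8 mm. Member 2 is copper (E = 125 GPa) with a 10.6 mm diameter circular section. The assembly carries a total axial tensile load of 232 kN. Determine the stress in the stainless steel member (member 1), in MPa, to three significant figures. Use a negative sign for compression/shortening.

A_1 = 1647 mm².
A_2 = 88.25 mm².
Equal strain + equilibrium ⇒ each member carries load in proportion to AE: A₁E₁ = 316300000 N, A₂E₂ = 11030000 N, ΣAE = 327300000 N.
σ₁ = P·E₁/ΣAE = 232000·192000/327300000 = 136.1 MPa.

136 MPa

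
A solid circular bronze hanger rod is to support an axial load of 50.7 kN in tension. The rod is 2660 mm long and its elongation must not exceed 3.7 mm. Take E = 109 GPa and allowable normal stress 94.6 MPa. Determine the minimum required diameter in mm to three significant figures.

Required area A ≥ P/σ_allow = 50700/94.6 = 535.9 mm².
For a solid circular section, d ≥ √(4A/π) = 26.12 mm.
Elongation limit: A ≥ PL/(Eδ_allow) = 50700·2660/(109000·3.7) = 334.4 mm² ⇒ d ≥ 20.63 mm.
The stress limit governs.

26.1 mm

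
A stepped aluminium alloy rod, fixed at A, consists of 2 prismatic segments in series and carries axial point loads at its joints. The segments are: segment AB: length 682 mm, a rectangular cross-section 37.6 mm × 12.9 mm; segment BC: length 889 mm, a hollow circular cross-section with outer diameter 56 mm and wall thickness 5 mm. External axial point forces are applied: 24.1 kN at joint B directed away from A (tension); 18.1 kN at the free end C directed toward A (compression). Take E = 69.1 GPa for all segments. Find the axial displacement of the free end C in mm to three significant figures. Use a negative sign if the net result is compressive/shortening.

Internal axial forces (sectioning from the free end, tension +): N_BC = -18.1 kN, N_AB = 6 kN.
A_AB = 485 mm².
A_BC = 801.1 mm².
δ_AB = 6000·682/(485·69100) = 0.1221 mm
δ_BC = -18100·889/(801.1·69100) = -0.2907 mm
δ = Σδ_i = -0.1686 mm.

-0.169 mm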